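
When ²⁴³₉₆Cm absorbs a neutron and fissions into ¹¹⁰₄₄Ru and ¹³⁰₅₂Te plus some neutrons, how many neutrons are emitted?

Conserve mass number: 244 = 110 + 130 + k, so k = 244 − 240 = 4.
Check atomic number: 96 = 44 + 52 + 0 = 96. ✓

4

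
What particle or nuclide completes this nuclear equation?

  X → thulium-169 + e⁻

Er-169

Conserve mass number: A = 169 + 0, so A = 169.
Conserve atomic number: Z = 69 − 1, so Z = 68.
Z = 68 is erbium, so the species is erbium-169.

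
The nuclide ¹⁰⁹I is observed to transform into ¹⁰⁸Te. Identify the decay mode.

ΔA = 108 − 109 = -1; ΔZ = 52 − 53 = -1.
A drops by 1 and Z drops by 1 — a proton was emitted.

proton emission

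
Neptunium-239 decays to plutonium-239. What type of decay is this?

ΔA = 239 − 239 = 0; ΔZ = 94 − 93 = +1.
A is unchanged and Z rises by 1 — a neutron has become a proton (β⁻ decay).

beta-minus decay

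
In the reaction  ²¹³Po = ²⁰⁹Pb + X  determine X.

alpha particle

Conserve mass number: 213 = 209 + A, so A = 4.
Conserve atomic number: 84 = 82 + Z, so Z = 2.
A = 4 and Z = 2 is ⁴He — an alpha particle.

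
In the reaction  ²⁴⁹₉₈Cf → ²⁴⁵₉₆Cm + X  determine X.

Conserve mass number: 249 = 245 + A, so A = 4.
Conserve atomic number: 98 = 96 + Z, so Z = 2.
A = 4 and Z = 2 is ⁴₂He — an alpha particle.

alpha particle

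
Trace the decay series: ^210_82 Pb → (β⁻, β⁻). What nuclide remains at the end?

Start: (A, Z) = (210, 82).
After β⁻: (210, 83).
After β⁻: (210, 84).
Z = 84 is polonium.

Po-210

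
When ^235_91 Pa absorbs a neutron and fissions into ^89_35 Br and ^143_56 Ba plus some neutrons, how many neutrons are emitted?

4

Conserve mass number: 236 = 89 + 143 + k, so k = 236 − 232 = 4.
Check atomic number: 91 = 35 + 56 + 0 = 91. ✓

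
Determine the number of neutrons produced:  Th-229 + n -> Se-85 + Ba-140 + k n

Conserve mass number: 230 = 85 + 140 + k, so k = 230 − 225 = 5.
Check atomic number: 90 = 34 + 56 + 0 = 90. ✓

5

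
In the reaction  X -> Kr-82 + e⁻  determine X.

Br-82

Conserve mass number: A = 82 + 0, so A = 82.
Conserve atomic number: Z = 36 − 1, so Z = 35.
Z = 35 is bromine, so the species is Br-82.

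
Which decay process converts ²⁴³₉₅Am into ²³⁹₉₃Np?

alpha decay

ΔA = 239 − 243 = -4; ΔZ = 93 − 95 = -2.
A drops by 4 and Z drops by 2 — the signature of alpha emission.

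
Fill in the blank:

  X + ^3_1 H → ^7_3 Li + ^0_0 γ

Conserve mass number: A + 3 = 7 + 0, so A = 4.
Conserve atomic number: Z + 1 = 3 + 0, so Z = 2.
A = 4 and Z = 2 is ^4_2 He — an alpha particle.

alpha particle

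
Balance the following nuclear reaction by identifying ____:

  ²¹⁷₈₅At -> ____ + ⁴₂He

Conserve mass number: 217 = A + 4, so A = 213.
Conserve atomic number: 85 = Z + 2, so Z = 83.
Z = 83 is bismuth, so the species is ²¹³₈₃Bi.

Bi-213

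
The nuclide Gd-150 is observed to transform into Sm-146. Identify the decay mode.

ΔA = 146 − 150 = -4; ΔZ = 62 − 64 = -2.
A drops by 4 and Z drops by 2 — the signature of alpha emission.

alpha decay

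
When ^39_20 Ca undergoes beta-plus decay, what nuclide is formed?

Beta-plus decay: mass number changes by +0, atomic number by -1.
A: 39 = 39; Z: 20 − 1 = 19.
Z = 19 is potassium, so the daughter is ^39_19 K.

K-39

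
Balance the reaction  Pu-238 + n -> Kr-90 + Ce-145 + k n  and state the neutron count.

Conserve mass number: 239 = 90 + 145 + k, so k = 239 − 235 = 4.
Check atomic number: 94 = 36 + 58 + 0 = 94. ✓

4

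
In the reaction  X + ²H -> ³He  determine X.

proton

Conserve mass number: A + 2 = 3, so A = 1.
Conserve atomic number: Z + 1 = 2, so Z = 1.
A = 1 and Z = 1 is ¹H — a proton.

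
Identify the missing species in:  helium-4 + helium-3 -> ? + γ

Be-7

Conserve mass number: 4 + 3 = A + 0, so A = 7.
Conserve atomic number: 2 + 2 = Z + 0, so Z = 4.
Z = 4 is beryllium, so the species is beryllium-7.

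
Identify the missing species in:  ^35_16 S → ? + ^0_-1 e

Conserve mass number: 35 = A + 0, so A = 35.
Conserve atomic number: 16 = Z − 1, so Z = 17.
Z = 17 is chlorine, so the species is ^35_17 Cl.

Cl-35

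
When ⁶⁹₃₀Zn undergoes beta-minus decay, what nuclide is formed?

Ga-69

Beta-minus decay: mass number changes by +0, atomic number by +1.
A: 69 = 69; Z: 30 + 1 = 31.
Z = 31 is gallium, so the daughter is ⁶⁹₃₁Ga.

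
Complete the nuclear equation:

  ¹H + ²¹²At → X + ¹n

Conserve mass number: 1 + 212 = A + 1, so A = 212.
Conserve atomic number: 1 + 85 = Z + 0, so Z = 86.
Z = 86 is radon, so the species is ²¹²Rn.

Rn-212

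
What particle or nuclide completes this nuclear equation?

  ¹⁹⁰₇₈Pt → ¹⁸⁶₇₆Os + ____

Conserve mass number: 190 = 186 + A, so A = 4.
Conserve atomic number: 78 = 76 + Z, so Z = 2.
A = 4 and Z = 2 is ⁴₂He — an alpha particle.

alpha particle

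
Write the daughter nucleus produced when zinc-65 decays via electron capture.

Cu-65

Electron capture: mass number changes by +0, atomic number by -1.
A: 65 = 65; Z: 30 − 1 = 29.
Z = 29 is copper, so the daughter is copper-65.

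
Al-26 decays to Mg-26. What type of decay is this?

beta-plus decay or electron capture

ΔA = 26 − 26 = 0; ΔZ = 12 − 13 = -1.
A is unchanged and Z drops by 1 — a proton has become a neutron (β⁺ emission or electron capture).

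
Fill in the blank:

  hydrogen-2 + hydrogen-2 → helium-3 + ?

neutron

Conserve mass number: 2 + 2 = 3 + A, so A = 1.
Conserve atomic number: 1 + 1 = 2 + Z, so Z = 0.
A = 1 and Z = 0 is neutron — a neutron.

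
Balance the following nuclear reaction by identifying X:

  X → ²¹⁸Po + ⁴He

Rn-222

Conserve mass number: A = 218 + 4, so A = 222.
Conserve atomic number: Z = 84 + 2, so Z = 86.
Z = 86 is radon, so the species is ²²²Rn.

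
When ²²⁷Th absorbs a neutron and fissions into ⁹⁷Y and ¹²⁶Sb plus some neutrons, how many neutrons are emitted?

Conserve mass number: 228 = 97 + 126 + k, so k = 228 − 223 = 5.
Check atomic number: 90 = 39 + 51 + 0 = 90. ✓

5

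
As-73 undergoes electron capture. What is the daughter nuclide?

Ge-73

Electron capture: mass number changes by +0, atomic number by -1.
A: 73 = 73; Z: 33 − 1 = 32.
Z = 32 is germanium, so the daughter is Ge-73.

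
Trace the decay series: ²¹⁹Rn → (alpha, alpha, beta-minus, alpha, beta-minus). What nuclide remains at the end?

Pb-207

Start: (A, Z) = (219, 86).
After α: (215, 84).
After α: (211, 82).
After β⁻: (211, 83).
After α: (207, 81).
After β⁻: (207, 82).
Z = 82 is lead.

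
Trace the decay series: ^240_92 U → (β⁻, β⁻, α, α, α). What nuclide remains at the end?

Start: (A, Z) = (240, 92).
After β⁻: (240, 93).
After β⁻: (240, 94).
After α: (236, 92).
After α: (232, 90).
After α: (228, 88).
Z = 88 is radium.

Ra-228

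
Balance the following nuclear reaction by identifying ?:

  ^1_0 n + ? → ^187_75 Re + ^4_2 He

Conserve mass number: 1 + A = 187 + 4, so A = 190.
Conserve atomic number: 0 + Z = 75 + 2, so Z = 77.
Z = 77 is iridium, so the species is ^190_77 Ir.

Ir-190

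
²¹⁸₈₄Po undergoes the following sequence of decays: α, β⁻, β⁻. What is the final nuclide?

Start: (A, Z) = (218, 84).
After α: (214, 82).
After β⁻: (214, 83).
After β⁻: (214, 84).
Z = 84 is polonium.

Po-214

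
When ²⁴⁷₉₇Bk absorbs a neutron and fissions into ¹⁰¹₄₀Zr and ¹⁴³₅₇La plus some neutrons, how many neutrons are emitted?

Conserve mass number: 248 = 101 + 143 + k, so k = 248 − 244 = 4.
Check atomic number: 97 = 40 + 57 + 0 = 97. ✓

4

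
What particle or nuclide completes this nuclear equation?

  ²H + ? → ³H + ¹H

deuteron

Conserve mass number: 2 + A = 3 + 1, so A = 2.
Conserve atomic number: 1 + Z = 1 + 1, so Z = 1.
A = 2 and Z = 1 is ²H — a deuteron.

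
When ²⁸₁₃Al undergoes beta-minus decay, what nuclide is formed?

Beta-minus decay: mass number changes by +0, atomic number by +1.
A: 28 = 28; Z: 13 + 1 = 14.
Z = 14 is silicon, so the daughter is ²⁸₁₄Si.

Si-28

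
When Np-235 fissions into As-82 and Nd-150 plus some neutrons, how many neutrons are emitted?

Conserve mass number: 235 = 82 + 150 + k, so k = 235 − 232 = 3.
Check atomic number: 93 = 33 + 60 + 0 = 93. ✓

3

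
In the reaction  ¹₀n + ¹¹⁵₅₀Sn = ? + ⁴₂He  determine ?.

Conserve mass number: 1 + 115 = A + 4, so A = 112.
Conserve atomic number: 0 + 50 = Z + 2, so Z = 48.
Z = 48 is cadmium, so the species is ¹¹²₄₈Cd.

Cd-112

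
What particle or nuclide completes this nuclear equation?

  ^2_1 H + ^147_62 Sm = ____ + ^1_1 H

Conserve mass number: 2 + 147 = A + 1, so A = 148.
Conserve atomic number: 1 + 62 = Z + 1, so Z = 62.
Z = 62 is samarium, so the species is ^148_62 Sm.

Sm-148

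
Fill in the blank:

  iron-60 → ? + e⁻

Co-60

Conserve mass number: 60 = A + 0, so A = 60.
Conserve atomic number: 26 = Z − 1, so Z = 27.
Z = 27 is cobalt, so the species is cobalt-60.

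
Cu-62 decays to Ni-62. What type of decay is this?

ΔA = 62 − 62 = 0; ΔZ = 28 − 29 = -1.
A is unchanged and Z drops by 1 — a proton has become a neutron (β⁺ emission or electron capture).

beta-plus decay or electron capture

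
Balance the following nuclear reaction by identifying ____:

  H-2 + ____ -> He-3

Conserve mass number: 2 + A = 3, so A = 1.
Conserve atomic number: 1 + Z = 2, so Z = 1.
A = 1 and Z = 1 is H-1 — a proton.

proton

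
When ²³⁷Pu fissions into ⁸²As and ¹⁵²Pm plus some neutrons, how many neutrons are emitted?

3

Conserve mass number: 237 = 82 + 152 + k, so k = 237 − 234 = 3.
Check atomic number: 94 = 33 + 61 + 0 = 94. ✓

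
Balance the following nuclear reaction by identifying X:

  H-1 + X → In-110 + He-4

Sn-113

Conserve mass number: 1 + A = 110 + 4, so A = 113.
Conserve atomic number: 1 + Z = 49 + 2, so Z = 50.
Z = 50 is tin, so the species is Sn-113.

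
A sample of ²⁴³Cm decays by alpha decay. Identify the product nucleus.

Alpha decay: mass number changes by -4, atomic number by -2.
A: 243 − 4 = 239; Z: 96 − 2 = 94.
Z = 94 is plutonium, so the daughter is ²³⁹Pu.

Pu-239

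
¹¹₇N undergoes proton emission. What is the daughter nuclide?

Proton emission: mass number changes by -1, atomic number by -1.
A: 11 − 1 = 10; Z: 7 − 1 = 6.
Z = 6 is carbon, so the daughter is ¹⁰₆C.

C-10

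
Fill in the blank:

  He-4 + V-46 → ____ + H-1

Cr-49

Conserve mass number: 4 + 46 = A + 1, so A = 49.
Conserve atomic number: 2 + 23 = Z + 1, so Z = 24.
Z = 24 is chromium, so the species is Cr-49.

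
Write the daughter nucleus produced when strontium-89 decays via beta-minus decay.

Y-89

Beta-minus decay: mass number changes by +0, atomic number by +1.
A: 89 = 89; Z: 38 + 1 = 39.
Z = 39 is yttrium, so the daughter is yttrium-89.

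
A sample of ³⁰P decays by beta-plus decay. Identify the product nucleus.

Si-30

Beta-plus decay: mass number changes by +0, atomic number by -1.
A: 30 = 30; Z: 15 − 1 = 14.
Z = 14 is silicon, so the daughter is ³⁰Si.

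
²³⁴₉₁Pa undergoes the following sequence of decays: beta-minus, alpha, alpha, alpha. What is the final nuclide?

Rn-222

Start: (A, Z) = (234, 91).
After β⁻: (234, 92).
After α: (230, 90).
After α: (226, 88).
After α: (222, 86).
Z = 86 is radon.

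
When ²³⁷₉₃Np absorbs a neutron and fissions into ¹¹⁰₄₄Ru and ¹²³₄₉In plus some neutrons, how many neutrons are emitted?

5

Conserve mass number: 238 = 110 + 123 + k, so k = 238 − 233 = 5.
Check atomic number: 93 = 44 + 49 + 0 = 93. ✓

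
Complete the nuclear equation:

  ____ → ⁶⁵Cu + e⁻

Ni-65

Conserve mass number: A = 65 + 0, so A = 65.
Conserve atomic number: Z = 29 − 1, so Z = 28.
Z = 28 is nickel, so the species is ⁶⁵Ni.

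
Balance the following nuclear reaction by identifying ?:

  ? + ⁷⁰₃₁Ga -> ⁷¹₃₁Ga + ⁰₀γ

neutron

Conserve mass number: A + 70 = 71 + 0, so A = 1.
Conserve atomic number: Z + 31 = 31 + 0, so Z = 0.
A = 1 and Z = 0 is ¹₀n — a neutron.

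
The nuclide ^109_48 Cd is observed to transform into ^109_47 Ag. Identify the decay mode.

ΔA = 109 − 109 = 0; ΔZ = 47 − 48 = -1.
A is unchanged and Z drops by 1 — a proton has become a neutron (β⁺ emission or electron capture).

beta-plus decay or electron capture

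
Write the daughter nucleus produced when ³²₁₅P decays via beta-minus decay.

Beta-minus decay: mass number changes by +0, atomic number by +1.
A: 32 = 32; Z: 15 + 1 = 16.
Z = 16 is sulfur, so the daughter is ³²₁₆S.

S-32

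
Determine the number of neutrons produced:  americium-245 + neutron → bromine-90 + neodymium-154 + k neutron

2

Conserve mass number: 246 = 90 + 154 + k, so k = 246 − 244 = 2.
Check atomic number: 95 = 35 + 60 + 0 = 95. ✓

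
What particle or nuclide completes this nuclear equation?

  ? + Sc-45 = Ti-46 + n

deuteron

Conserve mass number: A + 45 = 46 + 1, so A = 2.
Conserve atomic number: Z + 21 = 22 + 0, so Z = 1.
A = 2 and Z = 1 is H-2 — a deuteron.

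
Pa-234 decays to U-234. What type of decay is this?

beta-minus decay

ΔA = 234 − 234 = 0; ΔZ = 92 − 91 = +1.
A is unchanged and Z rises by 1 — a neutron has become a proton (β⁻ decay).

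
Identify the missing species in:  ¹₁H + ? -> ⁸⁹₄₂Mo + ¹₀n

Nb-89

Conserve mass number: 1 + A = 89 + 1, so A = 89.
Conserve atomic number: 1 + Z = 42 + 0, so Z = 41.
Z = 41 is niobium, so the species is ⁸⁹₄₁Nb.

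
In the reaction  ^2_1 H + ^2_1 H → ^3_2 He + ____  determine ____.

Conserve mass number: 2 + 2 = 3 + A, so A = 1.
Conserve atomic number: 1 + 1 = 2 + Z, so Z = 0.
A = 1 and Z = 0 is ^1_0 n — a neutron.

neutron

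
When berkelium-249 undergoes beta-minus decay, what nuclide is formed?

Beta-minus decay: mass number changes by +0, atomic number by +1.
A: 249 = 249; Z: 97 + 1 = 98.
Z = 98 is californium, so the daughter is californium-249.

Cf-249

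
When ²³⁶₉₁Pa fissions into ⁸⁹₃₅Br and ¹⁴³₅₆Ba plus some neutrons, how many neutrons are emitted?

Conserve mass number: 236 = 89 + 143 + k, so k = 236 − 232 = 4.
Check atomic number: 91 = 35 + 56 + 0 = 91. ✓

4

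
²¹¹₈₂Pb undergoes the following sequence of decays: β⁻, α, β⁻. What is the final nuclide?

Start: (A, Z) = (211, 82).
After β⁻: (211, 83).
After α: (207, 81).
After β⁻: (207, 82).
Z = 82 is lead.

Pb-207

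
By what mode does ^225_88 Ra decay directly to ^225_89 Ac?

beta-minus decay

ΔA = 225 − 225 = 0; ΔZ = 89 − 88 = +1.
A is unchanged and Z rises by 1 — a neutron has become a proton (β⁻ decay).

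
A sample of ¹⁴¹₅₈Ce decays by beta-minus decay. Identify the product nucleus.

Pr-141

Beta-minus decay: mass number changes by +0, atomic number by +1.
A: 141 = 141; Z: 58 + 1 = 59.
Z = 59 is praseodymium, so the daughter is ¹⁴¹₅₉Pr.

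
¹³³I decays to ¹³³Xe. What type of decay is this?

ΔA = 133 − 133 = 0; ΔZ = 54 − 53 = +1.
A is unchanged and Z rises by 1 — a neutron has become a proton (β⁻ decay).

beta-minus decay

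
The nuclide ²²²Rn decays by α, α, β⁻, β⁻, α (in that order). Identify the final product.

Pb-210

Start: (A, Z) = (222, 86).
After α: (218, 84).
After α: (214, 82).
After β⁻: (214, 83).
After β⁻: (214, 84).
After α: (210, 82).
Z = 82 is lead.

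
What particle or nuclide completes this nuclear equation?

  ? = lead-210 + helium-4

Conserve mass number: A = 210 + 4, so A = 214.
Conserve atomic number: Z = 82 + 2, so Z = 84.
Z = 84 is polonium, so the species is polonium-214.

Po-214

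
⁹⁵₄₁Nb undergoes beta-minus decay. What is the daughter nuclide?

Mo-95

Beta-minus decay: mass number changes by +0, atomic number by +1.
A: 95 = 95; Z: 41 + 1 = 42.
Z = 42 is molybdenum, so the daughter is ⁹⁵₄₂Mo.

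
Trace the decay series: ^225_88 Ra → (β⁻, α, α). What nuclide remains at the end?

At-217

Start: (A, Z) = (225, 88).
After β⁻: (225, 89).
After α: (221, 87).
After α: (217, 85).
Z = 85 is astatine.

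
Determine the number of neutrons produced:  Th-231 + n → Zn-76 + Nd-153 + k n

Conserve mass number: 232 = 76 + 153 + k, so k = 232 − 229 = 3.
Check atomic number: 90 = 30 + 60 + 0 = 90. ✓

3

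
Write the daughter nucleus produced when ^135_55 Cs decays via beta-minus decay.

Ba-135

Beta-minus decay: mass number changes by +0, atomic number by +1.
A: 135 = 135; Z: 55 + 1 = 56.
Z = 56 is barium, so the daughter is ^135_56 Ba.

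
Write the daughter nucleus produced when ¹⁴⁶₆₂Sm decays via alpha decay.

Nd-142

Alpha decay: mass number changes by -4, atomic number by -2.
A: 146 − 4 = 142; Z: 62 − 2 = 60.
Z = 60 is neodymium, so the daughter is ¹⁴²₆₀Nd.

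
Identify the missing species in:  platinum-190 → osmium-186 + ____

alpha particle

Conserve mass number: 190 = 186 + A, so A = 4.
Conserve atomic number: 78 = 76 + Z, so Z = 2.
A = 4 and Z = 2 is helium-4 — an alpha particle.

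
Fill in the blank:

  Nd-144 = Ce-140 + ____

alpha particle

Conserve mass number: 144 = 140 + A, so A = 4.
Conserve atomic number: 60 = 58 + Z, so Z = 2.
A = 4 and Z = 2 is He-4 — an alpha particle.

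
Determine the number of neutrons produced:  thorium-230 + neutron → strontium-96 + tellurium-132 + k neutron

Conserve mass number: 231 = 96 + 132 + k, so k = 231 − 228 = 3.
Check atomic number: 90 = 38 + 52 + 0 = 90. ✓

3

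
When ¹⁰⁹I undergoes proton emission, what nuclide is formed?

Te-108

Proton emission: mass number changes by -1, atomic number by -1.
A: 109 − 1 = 108; Z: 53 − 1 = 52.
Z = 52 is tellurium, so the daughter is ¹⁰⁸Te.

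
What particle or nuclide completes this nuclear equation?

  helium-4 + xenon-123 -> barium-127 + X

Conserve mass number: 4 + 123 = 127 + A, so A = 0.
Conserve atomic number: 2 + 54 = 56 + Z, so Z = 0.
A = 0 and Z = 0 is γ — a gamma ray.

gamma ray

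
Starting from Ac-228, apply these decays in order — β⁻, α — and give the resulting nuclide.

Start: (A, Z) = (228, 89).
After β⁻: (228, 90).
After α: (224, 88).
Z = 88 is radium.

Ra-224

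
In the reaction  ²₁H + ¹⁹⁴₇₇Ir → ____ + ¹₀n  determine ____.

Pt-195

Conserve mass number: 2 + 194 = A + 1, so A = 195.
Conserve atomic number: 1 + 77 = Z + 0, so Z = 78.
Z = 78 is platinum, so the species is ¹⁹⁵₇₈Pt.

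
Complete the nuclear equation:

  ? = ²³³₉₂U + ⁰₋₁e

Pa-233

Conserve mass number: A = 233 + 0, so A = 233.
Conserve atomic number: Z = 92 − 1, so Z = 91.
Z = 91 is protactinium, so the species is ²³³₉₁Pa.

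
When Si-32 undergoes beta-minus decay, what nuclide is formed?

Beta-minus decay: mass number changes by +0, atomic number by +1.
A: 32 = 32; Z: 14 + 1 = 15.
Z = 15 is phosphorus, so the daughter is P-32.

P-32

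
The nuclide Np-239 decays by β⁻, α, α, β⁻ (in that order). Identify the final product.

Pa-231

Start: (A, Z) = (239, 93).
After β⁻: (239, 94).
After α: (235, 92).
After α: (231, 90).
After β⁻: (231, 91).
Z = 91 is protactinium.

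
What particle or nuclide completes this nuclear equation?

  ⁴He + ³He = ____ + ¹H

Li-6

Conserve mass number: 4 + 3 = A + 1, so A = 6.
Conserve atomic number: 2 + 2 = Z + 1, so Z = 3.
Z = 3 is lithium, so the species is ⁶Li.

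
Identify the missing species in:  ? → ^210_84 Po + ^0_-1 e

Conserve mass number: A = 210 + 0, so A = 210.
Conserve atomic number: Z = 84 − 1, so Z = 83.
Z = 83 is bismuth, so the species is ^210_83 Bi.

Bi-210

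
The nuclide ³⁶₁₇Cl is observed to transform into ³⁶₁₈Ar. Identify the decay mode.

ΔA = 36 − 36 = 0; ΔZ = 18 − 17 = +1.
A is unchanged and Z rises by 1 — a neutron has become a proton (β⁻ decay).

beta-minus decay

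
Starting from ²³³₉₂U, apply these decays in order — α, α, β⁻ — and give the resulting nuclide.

Ac-225

Start: (A, Z) = (233, 92).
After α: (229, 90).
After α: (225, 88).
After β⁻: (225, 89).
Z = 89 is actinium.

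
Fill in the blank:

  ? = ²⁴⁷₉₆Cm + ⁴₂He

Conserve mass number: A = 247 + 4, so A = 251.
Conserve atomic number: Z = 96 + 2, so Z = 98.
Z = 98 is californium, so the species is ²⁵¹₉₈Cf.

Cf-251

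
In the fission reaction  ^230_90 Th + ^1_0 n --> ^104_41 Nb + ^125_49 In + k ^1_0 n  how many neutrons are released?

2

Conserve mass number: 231 = 104 + 125 + k, so k = 231 − 229 = 2.
Check atomic number: 90 = 41 + 49 + 0 = 90. ✓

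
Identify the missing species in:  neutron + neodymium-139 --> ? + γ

Conserve mass number: 1 + 139 = A + 0, so A = 140.
Conserve atomic number: 0 + 60 = Z + 0, so Z = 60.
Z = 60 is neodymium, so the species is neodymium-140.

Nd-140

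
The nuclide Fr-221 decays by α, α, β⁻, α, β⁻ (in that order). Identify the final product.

Start: (A, Z) = (221, 87).
After α: (217, 85).
After α: (213, 83).
After β⁻: (213, 84).
After α: (209, 82).
After β⁻: (209, 83).
Z = 83 is bismuth.

Bi-209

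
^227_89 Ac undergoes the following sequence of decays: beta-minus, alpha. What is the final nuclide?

Ra-223

Start: (A, Z) = (227, 89).
After β⁻: (227, 90).
After α: (223, 88).
Z = 88 is radium.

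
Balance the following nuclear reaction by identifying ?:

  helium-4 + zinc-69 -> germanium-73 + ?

gamma ray

Conserve mass number: 4 + 69 = 73 + A, so A = 0.
Conserve atomic number: 2 + 30 = 32 + Z, so Z = 0.
A = 0 and Z = 0 is γ — a gamma ray.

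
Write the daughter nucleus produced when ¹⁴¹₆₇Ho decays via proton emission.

Dy-140

Proton emission: mass number changes by -1, atomic number by -1.
A: 141 − 1 = 140; Z: 67 − 1 = 66.
Z = 66 is dysprosium, so the daughter is ¹⁴⁰₆₆Dy.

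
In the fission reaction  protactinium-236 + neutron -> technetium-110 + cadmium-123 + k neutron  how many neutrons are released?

4

Conserve mass number: 237 = 110 + 123 + k, so k = 237 − 233 = 4.
Check atomic number: 91 = 43 + 48 + 0 = 91. ✓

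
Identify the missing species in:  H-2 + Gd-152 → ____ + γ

Conserve mass number: 2 + 152 = A + 0, so A = 154.
Conserve atomic number: 1 + 64 = Z + 0, so Z = 65.
Z = 65 is terbium, so the species is Tb-154.

Tb-154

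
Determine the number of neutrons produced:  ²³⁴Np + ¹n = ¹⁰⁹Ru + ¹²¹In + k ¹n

Conserve mass number: 235 = 109 + 121 + k, so k = 235 − 230 = 5.
Check atomic number: 93 = 44 + 49 + 0 = 93. ✓

5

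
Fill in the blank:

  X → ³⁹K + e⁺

Conserve mass number: A = 39 + 0, so A = 39.
Conserve atomic number: Z = 19 + 1, so Z = 20.
Z = 20 is calcium, so the species is ³⁹Ca.

Ca-39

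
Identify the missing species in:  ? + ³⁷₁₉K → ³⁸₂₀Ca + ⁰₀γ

Conserve mass number: A + 37 = 38 + 0, so A = 1.
Conserve atomic number: Z + 19 = 20 + 0, so Z = 1.
A = 1 and Z = 1 is ¹₁H — a proton.

proton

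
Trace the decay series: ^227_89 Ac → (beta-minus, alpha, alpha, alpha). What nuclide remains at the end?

Start: (A, Z) = (227, 89).
After β⁻: (227, 90).
After α: (223, 88).
After α: (219, 86).
After α: (215, 84).
Z = 84 is polonium.

Po-215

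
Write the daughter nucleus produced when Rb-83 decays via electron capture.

Kr-83

Electron capture: mass number changes by +0, atomic number by -1.
A: 83 = 83; Z: 37 − 1 = 36.
Z = 36 is krypton, so the daughter is Kr-83.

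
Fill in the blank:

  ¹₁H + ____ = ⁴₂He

triton

Conserve mass number: 1 + A = 4, so A = 3.
Conserve atomic number: 1 + Z = 2, so Z = 1.
A = 3 and Z = 1 is ³₁H — a triton.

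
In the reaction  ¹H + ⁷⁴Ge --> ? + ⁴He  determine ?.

Conserve mass number: 1 + 74 = A + 4, so A = 71.
Conserve atomic number: 1 + 32 = Z + 2, so Z = 31.
Z = 31 is gallium, so the species is ⁷¹Ga.

Ga-71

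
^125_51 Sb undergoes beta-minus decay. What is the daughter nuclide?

Te-125

Beta-minus decay: mass number changes by +0, atomic number by +1.
A: 125 = 125; Z: 51 + 1 = 52.
Z = 52 is tellurium, so the daughter is ^125_52 Te.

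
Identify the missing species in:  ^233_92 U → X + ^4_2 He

Conserve mass number: 233 = A + 4, so A = 229.
Conserve atomic number: 92 = Z + 2, so Z = 90.
Z = 90 is thorium, so the species is ^229_90 Th.

Th-229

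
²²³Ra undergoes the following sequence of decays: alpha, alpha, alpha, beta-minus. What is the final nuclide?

Start: (A, Z) = (223, 88).
After α: (219, 86).
After α: (215, 84).
After α: (211, 82).
After β⁻: (211, 83).
Z = 83 is bismuth.

Bi-211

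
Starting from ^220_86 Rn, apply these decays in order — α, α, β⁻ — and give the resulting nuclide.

Start: (A, Z) = (220, 86).
After α: (216, 84).
After α: (212, 82).
After β⁻: (212, 83).
Z = 83 is bismuth.

Bi-212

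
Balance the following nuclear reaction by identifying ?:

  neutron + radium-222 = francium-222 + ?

proton

Conserve mass number: 1 + 222 = 222 + A, so A = 1.
Conserve atomic number: 0 + 88 = 87 + Z, so Z = 1.
A = 1 and Z = 1 is hydrogen-1 — a proton.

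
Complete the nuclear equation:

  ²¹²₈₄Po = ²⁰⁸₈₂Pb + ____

Conserve mass number: 212 = 208 + A, so A = 4.
Conserve atomic number: 84 = 82 + Z, so Z = 2.
A = 4 and Z = 2 is ⁴₂He — an alpha particle.

alpha particle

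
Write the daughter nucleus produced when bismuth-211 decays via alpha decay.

Tl-207

Alpha decay: mass number changes by -4, atomic number by -2.
A: 211 − 4 = 207; Z: 83 − 2 = 81.
Z = 81 is thallium, so the daughter is thallium-207.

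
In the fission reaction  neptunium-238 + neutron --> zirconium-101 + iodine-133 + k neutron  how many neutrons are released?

5

Conserve mass number: 239 = 101 + 133 + k, so k = 239 − 234 = 5.
Check atomic number: 93 = 40 + 53 + 0 = 93. ✓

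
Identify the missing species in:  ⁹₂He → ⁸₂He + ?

neutron

Conserve mass number: 9 = 8 + A, so A = 1.
Conserve atomic number: 2 = 2 + Z, so Z = 0.
A = 1 and Z = 0 is ¹₀n — a neutron.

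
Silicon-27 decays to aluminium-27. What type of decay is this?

ΔA = 27 − 27 = 0; ΔZ = 13 − 14 = -1.
A is unchanged and Z drops by 1 — a proton has become a neutron (β⁺ emission or electron capture).

beta-plus decay or electron capture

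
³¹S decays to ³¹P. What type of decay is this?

beta-plus decay or electron capture

ΔA = 31 − 31 = 0; ΔZ = 15 − 16 = -1.
A is unchanged and Z drops by 1 — a proton has become a neutron (β⁺ emission or electron capture).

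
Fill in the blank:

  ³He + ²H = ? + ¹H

Conserve mass number: 3 + 2 = A + 1, so A = 4.
Conserve atomic number: 2 + 1 = Z + 1, so Z = 2.
A = 4 and Z = 2 is ⁴He — an alpha particle.

He-4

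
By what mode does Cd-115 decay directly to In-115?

beta-minus decay

ΔA = 115 − 115 = 0; ΔZ = 49 − 48 = +1.
A is unchanged and Z rises by 1 — a neutron has become a proton (β⁻ decay).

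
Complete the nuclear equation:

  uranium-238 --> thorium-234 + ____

alpha particle

Conserve mass number: 238 = 234 + A, so A = 4.
Conserve atomic number: 92 = 90 + Z, so Z = 2.
A = 4 and Z = 2 is helium-4 — an alpha particle.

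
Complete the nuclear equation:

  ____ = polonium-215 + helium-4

Rn-219

Conserve mass number: A = 215 + 4, so A = 219.
Conserve atomic number: Z = 84 + 2, so Z = 86.
Z = 86 is radon, so the species is radon-219.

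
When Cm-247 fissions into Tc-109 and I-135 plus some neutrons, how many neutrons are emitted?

Conserve mass number: 247 = 109 + 135 + k, so k = 247 − 244 = 3.
Check atomic number: 96 = 43 + 53 + 0 = 96. ✓

3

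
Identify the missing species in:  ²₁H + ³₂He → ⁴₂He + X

proton

Conserve mass number: 2 + 3 = 4 + A, so A = 1.
Conserve atomic number: 1 + 2 = 2 + Z, so Z = 1.
A = 1 and Z = 1 is ¹₁H — a proton.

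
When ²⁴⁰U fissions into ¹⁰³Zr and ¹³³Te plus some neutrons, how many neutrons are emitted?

Conserve mass number: 240 = 103 + 133 + k, so k = 240 − 236 = 4.
Check atomic number: 92 = 40 + 52 + 0 = 92. ✓

4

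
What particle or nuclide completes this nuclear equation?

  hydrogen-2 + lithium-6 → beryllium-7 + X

neutron

Conserve mass number: 2 + 6 = 7 + A, so A = 1.
Conserve atomic number: 1 + 3 = 4 + Z, so Z = 0.
A = 1 and Z = 0 is neutron — a neutron.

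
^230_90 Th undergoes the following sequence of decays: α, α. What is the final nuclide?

Start: (A, Z) = (230, 90).
After α: (226, 88).
After α: (222, 86).
Z = 86 is radon.

Rn-222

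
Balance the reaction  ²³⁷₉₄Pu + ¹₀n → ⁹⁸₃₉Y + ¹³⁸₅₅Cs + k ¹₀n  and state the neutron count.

Conserve mass number: 238 = 98 + 138 + k, so k = 238 − 236 = 2.
Check atomic number: 94 = 39 + 55 + 0 = 94. ✓

2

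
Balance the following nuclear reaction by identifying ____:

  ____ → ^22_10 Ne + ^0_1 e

Na-22

Conserve mass number: A = 22 + 0, so A = 22.
Conserve atomic number: Z = 10 + 1, so Z = 11.
Z = 11 is sodium, so the species is ^22_11 Na.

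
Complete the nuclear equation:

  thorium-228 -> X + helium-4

Ra-224

Conserve mass number: 228 = A + 4, so A = 224.
Conserve atomic number: 90 = Z + 2, so Z = 88.
Z = 88 is radium, so the species is radium-224.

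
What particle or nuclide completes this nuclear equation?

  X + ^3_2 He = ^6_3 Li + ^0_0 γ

triton

Conserve mass number: A + 3 = 6 + 0, so A = 3.
Conserve atomic number: Z + 2 = 3 + 0, so Z = 1.
A = 3 and Z = 1 is ^3_1 H — a triton.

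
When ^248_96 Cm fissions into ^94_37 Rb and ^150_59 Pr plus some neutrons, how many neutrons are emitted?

4

Conserve mass number: 248 = 94 + 150 + k, so k = 248 − 244 = 4.
Check atomic number: 96 = 37 + 59 + 0 = 96. ✓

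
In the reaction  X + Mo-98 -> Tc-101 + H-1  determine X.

alpha particle

Conserve mass number: A + 98 = 101 + 1, so A = 4.
Conserve atomic number: Z + 42 = 43 + 1, so Z = 2.
A = 4 and Z = 2 is He-4 — an alpha particle.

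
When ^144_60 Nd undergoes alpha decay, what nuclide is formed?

Alpha decay: mass number changes by -4, atomic number by -2.
A: 144 − 4 = 140; Z: 60 − 2 = 58.
Z = 58 is cerium, so the daughter is ^140_58 Ce.

Ce-140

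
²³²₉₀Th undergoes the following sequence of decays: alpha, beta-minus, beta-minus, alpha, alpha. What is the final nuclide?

Rn-220

Start: (A, Z) = (232, 90).
After α: (228, 88).
After β⁻: (228, 89).
After β⁻: (228, 90).
After α: (224, 88).
After α: (220, 86).
Z = 86 is radon.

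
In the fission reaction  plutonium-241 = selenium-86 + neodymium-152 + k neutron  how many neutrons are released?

Conserve mass number: 241 = 86 + 152 + k, so k = 241 − 238 = 3.
Check atomic number: 94 = 34 + 60 + 0 = 94. ✓

3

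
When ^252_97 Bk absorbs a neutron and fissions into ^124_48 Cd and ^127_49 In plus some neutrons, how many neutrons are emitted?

2

Conserve mass number: 253 = 124 + 127 + k, so k = 253 − 251 = 2.
Check atomic number: 97 = 48 + 49 + 0 = 97. ✓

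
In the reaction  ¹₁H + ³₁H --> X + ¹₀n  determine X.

Conserve mass number: 1 + 3 = A + 1, so A = 3.
Conserve atomic number: 1 + 1 = Z + 0, so Z = 2.
Z = 2 is helium, so the species is ³₂He.

He-3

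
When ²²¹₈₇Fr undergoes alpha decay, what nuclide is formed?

Alpha decay: mass number changes by -4, atomic number by -2.
A: 221 − 4 = 217; Z: 87 − 2 = 85.
Z = 85 is astatine, so the daughter is ²¹⁷₈₅At.

At-217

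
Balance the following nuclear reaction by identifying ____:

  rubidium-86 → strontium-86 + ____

beta-minus particle

Conserve mass number: 86 = 86 + A, so A = 0.
Conserve atomic number: 37 = 38 + Z, so Z = -1.
A = 0 and Z = -1 is e⁻ — a beta-minus particle.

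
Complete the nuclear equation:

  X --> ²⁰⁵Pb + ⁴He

Conserve mass number: A = 205 + 4, so A = 209.
Conserve atomic number: Z = 82 + 2, so Z = 84.
Z = 84 is polonium, so the species is ²⁰⁹Po.

Po-209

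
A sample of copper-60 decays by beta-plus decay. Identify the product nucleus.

Beta-plus decay: mass number changes by +0, atomic number by -1.
A: 60 = 60; Z: 29 − 1 = 28.
Z = 28 is nickel, so the daughter is nickel-60.

Ni-60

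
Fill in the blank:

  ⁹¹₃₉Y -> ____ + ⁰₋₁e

Conserve mass number: 91 = A + 0, so A = 91.
Conserve atomic number: 39 = Z − 1, so Z = 40.
Z = 40 is zirconium, so the species is ⁹¹₄₀Zr.

Zr-91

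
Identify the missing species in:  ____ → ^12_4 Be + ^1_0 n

Be-13

Conserve mass number: A = 12 + 1, so A = 13.
Conserve atomic number: Z = 4 + 0, so Z = 4.
Z = 4 is beryllium, so the species is ^13_4 Be.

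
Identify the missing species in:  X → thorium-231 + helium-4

U-235

Conserve mass number: A = 231 + 4, so A = 235.
Conserve atomic number: Z = 90 + 2, so Z = 92.
Z = 92 is uranium, so the species is uranium-235.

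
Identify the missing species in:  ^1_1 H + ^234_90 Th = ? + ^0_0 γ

Conserve mass number: 1 + 234 = A + 0, so A = 235.
Conserve atomic number: 1 + 90 = Z + 0, so Z = 91.
Z = 91 is protactinium, so the species is ^235_91 Pa.

Pa-235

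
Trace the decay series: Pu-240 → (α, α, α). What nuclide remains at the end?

Ra-228

Start: (A, Z) = (240, 94).
After α: (236, 92).
After α: (232, 90).
After α: (228, 88).
Z = 88 is radium.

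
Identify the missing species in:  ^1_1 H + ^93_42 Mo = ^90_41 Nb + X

Conserve mass number: 1 + 93 = 90 + A, so A = 4.
Conserve atomic number: 1 + 42 = 41 + Z, so Z = 2.
A = 4 and Z = 2 is ^4_2 He — an alpha particle.

alpha particle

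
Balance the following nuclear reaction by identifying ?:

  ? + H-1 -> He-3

deuteron

Conserve mass number: A + 1 = 3, so A = 2.
Conserve atomic number: Z + 1 = 2, so Z = 1.
A = 2 and Z = 1 is H-2 — a deuteron.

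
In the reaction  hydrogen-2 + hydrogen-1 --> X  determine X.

Conserve mass number: 2 + 1 = A, so A = 3.
Conserve atomic number: 1 + 1 = Z, so Z = 2.
Z = 2 is helium, so the species is helium-3.

He-3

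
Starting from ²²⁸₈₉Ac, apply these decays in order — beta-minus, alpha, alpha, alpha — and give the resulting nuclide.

Start: (A, Z) = (228, 89).
After β⁻: (228, 90).
After α: (224, 88).
After α: (220, 86).
After α: (216, 84).
Z = 84 is polonium.

Po-216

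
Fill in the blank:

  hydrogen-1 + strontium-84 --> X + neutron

Y-84

Conserve mass number: 1 + 84 = A + 1, so A = 84.
Conserve atomic number: 1 + 38 = Z + 0, so Z = 39.
Z = 39 is yttrium, so the species is yttrium-84.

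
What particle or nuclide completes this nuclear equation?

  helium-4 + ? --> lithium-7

Conserve mass number: 4 + A = 7, so A = 3.
Conserve atomic number: 2 + Z = 3, so Z = 1.
A = 3 and Z = 1 is hydrogen-3 — a triton.

triton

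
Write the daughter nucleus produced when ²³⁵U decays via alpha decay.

Th-231

Alpha decay: mass number changes by -4, atomic number by -2.
A: 235 − 4 = 231; Z: 92 − 2 = 90.
Z = 90 is thorium, so the daughter is ²³¹Th.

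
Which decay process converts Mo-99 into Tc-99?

beta-minus decay

ΔA = 99 − 99 = 0; ΔZ = 43 − 42 = +1.
A is unchanged and Z rises by 1 — a neutron has become a proton (β⁻ decay).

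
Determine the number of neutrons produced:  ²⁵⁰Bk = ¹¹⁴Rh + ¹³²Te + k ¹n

4

Conserve mass number: 250 = 114 + 132 + k, so k = 250 − 246 = 4.
Check atomic number: 97 = 45 + 52 + 0 = 97. ✓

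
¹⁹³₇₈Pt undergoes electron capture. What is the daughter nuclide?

Ir-193

Electron capture: mass number changes by +0, atomic number by -1.
A: 193 = 193; Z: 78 − 1 = 77.
Z = 77 is iridium, so the daughter is ¹⁹³₇₇Ir.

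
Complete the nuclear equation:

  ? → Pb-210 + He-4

Po-214

Conserve mass number: A = 210 + 4, so A = 214.
Conserve atomic number: Z = 82 + 2, so Z = 84.
Z = 84 is polonium, so the species is Po-214.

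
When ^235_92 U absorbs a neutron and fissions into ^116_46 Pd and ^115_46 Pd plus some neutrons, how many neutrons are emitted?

5

Conserve mass number: 236 = 116 + 115 + k, so k = 236 − 231 = 5.
Check atomic number: 92 = 46 + 46 + 0 = 92. ✓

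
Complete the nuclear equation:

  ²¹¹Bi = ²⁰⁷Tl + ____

Conserve mass number: 211 = 207 + A, so A = 4.
Conserve atomic number: 83 = 81 + Z, so Z = 2.
A = 4 and Z = 2 is ⁴He — an alpha particle.

alpha particle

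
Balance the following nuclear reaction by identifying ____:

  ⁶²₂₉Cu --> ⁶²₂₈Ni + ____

Conserve mass number: 62 = 62 + A, so A = 0.
Conserve atomic number: 29 = 28 + Z, so Z = 1.
A = 0 and Z = 1 is ⁰₁e — a positron.

positron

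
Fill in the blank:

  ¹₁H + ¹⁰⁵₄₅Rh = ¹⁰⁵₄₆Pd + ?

neutron

Conserve mass number: 1 + 105 = 105 + A, so A = 1.
Conserve atomic number: 1 + 45 = 46 + Z, so Z = 0.
A = 1 and Z = 0 is ¹₀n — a neutron.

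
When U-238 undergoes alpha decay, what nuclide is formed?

Alpha decay: mass number changes by -4, atomic number by -2.
A: 238 − 4 = 234; Z: 92 − 2 = 90.
Z = 90 is thorium, so the daughter is Th-234.

Th-234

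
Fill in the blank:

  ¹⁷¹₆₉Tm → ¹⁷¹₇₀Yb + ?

Conserve mass number: 171 = 171 + A, so A = 0.
Conserve atomic number: 69 = 70 + Z, so Z = -1.
A = 0 and Z = -1 is ⁰₋₁e — a beta-minus particle.

beta-minus particle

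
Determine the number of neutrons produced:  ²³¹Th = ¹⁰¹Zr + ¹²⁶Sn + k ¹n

Conserve mass number: 231 = 101 + 126 + k, so k = 231 − 227 = 4.
Check atomic number: 90 = 40 + 50 + 0 = 90. ✓

4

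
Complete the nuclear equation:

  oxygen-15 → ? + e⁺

Conserve mass number: 15 = A + 0, so A = 15.
Conserve atomic number: 8 = Z + 1, so Z = 7.
Z = 7 is nitrogen, so the species is nitrogen-15.

N-15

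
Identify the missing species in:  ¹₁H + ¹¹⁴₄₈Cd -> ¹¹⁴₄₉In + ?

neutron

Conserve mass number: 1 + 114 = 114 + A, so A = 1.
Conserve atomic number: 1 + 48 = 49 + Z, so Z = 0.
A = 1 and Z = 0 is ¹₀n — a neutron.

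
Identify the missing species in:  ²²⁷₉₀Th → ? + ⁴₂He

Ra-223

Conserve mass number: 227 = A + 4, so A = 223.
Conserve atomic number: 90 = Z + 2, so Z = 88.
Z = 88 is radium, so the species is ²²³₈₈Ra.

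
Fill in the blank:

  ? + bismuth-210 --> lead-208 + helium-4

deuteron

Conserve mass number: A + 210 = 208 + 4, so A = 2.
Conserve atomic number: Z + 83 = 82 + 2, so Z = 1.
A = 2 and Z = 1 is hydrogen-2 — a deuteron.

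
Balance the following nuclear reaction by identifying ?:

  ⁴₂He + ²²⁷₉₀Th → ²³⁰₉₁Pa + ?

proton

Conserve mass number: 4 + 227 = 230 + A, so A = 1.
Conserve atomic number: 2 + 90 = 91 + Z, so Z = 1.
A = 1 and Z = 1 is ¹₁H — a proton.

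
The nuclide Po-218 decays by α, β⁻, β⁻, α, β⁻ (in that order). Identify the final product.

Bi-210

Start: (A, Z) = (218, 84).
After α: (214, 82).
After β⁻: (214, 83).
After β⁻: (214, 84).
After α: (210, 82).
After β⁻: (210, 83).
Z = 83 is bismuth.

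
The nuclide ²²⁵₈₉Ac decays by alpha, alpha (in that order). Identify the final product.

At-217

Start: (A, Z) = (225, 89).
After α: (221, 87).
After α: (217, 85).
Z = 85 is astatine.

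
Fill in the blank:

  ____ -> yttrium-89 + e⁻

Conserve mass number: A = 89 + 0, so A = 89.
Conserve atomic number: Z = 39 − 1, so Z = 38.
Z = 38 is strontium, so the species is strontium-89.

Sr-89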